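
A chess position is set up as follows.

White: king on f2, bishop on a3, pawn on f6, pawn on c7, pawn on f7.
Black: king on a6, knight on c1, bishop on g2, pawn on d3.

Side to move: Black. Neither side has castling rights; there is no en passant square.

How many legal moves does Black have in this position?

Black to move; king on a6.
In check: no.
Legal moves: Kb7, Ka7, Kb6, Kb5, Ka5, Ba8, Bb7, Bc6, Bd5, Be4, Bh3, Bf3, Bh1, Bf1, Nb3, Ne2, Na2, d2.
Count: 18.

18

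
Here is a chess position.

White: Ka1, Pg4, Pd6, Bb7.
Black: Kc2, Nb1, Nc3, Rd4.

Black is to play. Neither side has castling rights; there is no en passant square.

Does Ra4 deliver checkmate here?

yes

After Ra4: white king on a1; in check: yes, from the black rook on a4.
King squares — b1: attacked by Kc2; a2: attacked by Nc3; b2: attacked by Kc2.
White has no legal moves → checkmate.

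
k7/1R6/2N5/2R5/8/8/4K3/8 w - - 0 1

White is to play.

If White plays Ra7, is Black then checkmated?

After Ra7: black king on a8; in check: yes, from the white rook on a7.
King squares — a7: attacked by Nc6; b7: attacked by Ra7; b8: attacked by Nc6.
Black has no legal moves → checkmate.

yes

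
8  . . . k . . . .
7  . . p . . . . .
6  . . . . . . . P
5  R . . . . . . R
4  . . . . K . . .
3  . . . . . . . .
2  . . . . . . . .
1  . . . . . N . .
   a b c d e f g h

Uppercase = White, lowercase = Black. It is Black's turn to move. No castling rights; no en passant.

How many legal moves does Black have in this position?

Black to move; king on d8.
In check: no.
Legal moves: Ke8, Kc8, Ke7, Kd7, c6, c5.
Count: 6.

6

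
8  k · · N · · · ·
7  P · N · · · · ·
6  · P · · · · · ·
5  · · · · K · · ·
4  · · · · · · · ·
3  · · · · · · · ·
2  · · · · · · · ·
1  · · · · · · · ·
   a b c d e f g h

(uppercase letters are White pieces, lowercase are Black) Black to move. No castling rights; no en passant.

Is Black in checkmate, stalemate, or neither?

checkmate

Black to move; black king on a8.
In check: yes, from the white knight on c7.
King squares — a7: attacked by Pb6; b7: attacked by Nd8; b8: attacked by Pa7.
Legal moves for Black: none.
In check with no legal moves → checkmate.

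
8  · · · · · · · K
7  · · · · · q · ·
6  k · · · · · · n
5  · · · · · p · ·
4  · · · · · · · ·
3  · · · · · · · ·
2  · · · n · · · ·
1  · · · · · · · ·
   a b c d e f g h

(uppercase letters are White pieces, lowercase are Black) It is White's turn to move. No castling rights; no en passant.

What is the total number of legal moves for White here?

White to move; king on h8.
In check: no.
Legal moves: none.
Count: 0.

0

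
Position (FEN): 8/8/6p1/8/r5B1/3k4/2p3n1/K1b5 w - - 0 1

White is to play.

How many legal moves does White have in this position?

0

White to move; king on a1.
In check: yes, from the black rook on a4.
Legal moves: none.
Count: 0.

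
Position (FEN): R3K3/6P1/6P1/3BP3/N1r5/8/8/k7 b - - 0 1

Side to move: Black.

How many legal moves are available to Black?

16

Black to move; king on a1.
In check: no.
Legal moves: Rc8+, Rc7, Rc6, Rc5, Rh4, Rg4, Rf4, Re4, Rd4, Rb4, Rxa4, Rc3, Rc2, Rc1, Ka2, Kb1.
Count: 16.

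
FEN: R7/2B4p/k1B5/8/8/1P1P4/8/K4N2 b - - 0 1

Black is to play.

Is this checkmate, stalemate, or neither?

Black to move; black king on a6.
In check: yes, from the white rook on a8.
King squares — a5: attacked by Bc7; b5: attacked by Bc6; b6: attacked by Bc7; a7: attacked by Ra8; b7: attacked by Bc6.
Legal moves for Black: none.
In check with no legal moves → checkmate.

checkmate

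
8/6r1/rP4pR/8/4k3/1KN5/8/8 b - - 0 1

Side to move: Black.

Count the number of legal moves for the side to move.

7

Black to move; king on e4.
In check: yes, from the white knight on c3.
Legal moves: Kf5, Ke5, Kf4, Kd4, Kf3, Ke3, Kd3.
Count: 7.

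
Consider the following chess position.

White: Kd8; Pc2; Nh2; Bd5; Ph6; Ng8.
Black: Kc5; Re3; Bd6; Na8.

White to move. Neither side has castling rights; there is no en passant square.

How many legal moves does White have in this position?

White to move; king on d8.
In check: no.
Legal moves: Ne7, Nf6, Kc8, Kd7, Bxa8, Bf7, Bb7, Be6, Bc6, Be4, Bc4, Bf3, Bb3, Bg2, Ba2, Bh1, Ng4, Nf3, Nf1, h7, c3, c4.
Count: 22.

22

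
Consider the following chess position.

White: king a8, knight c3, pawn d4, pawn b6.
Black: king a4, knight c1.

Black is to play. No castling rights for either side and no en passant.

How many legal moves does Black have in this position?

Black to move; king on a4.
In check: yes, from the white knight on c3.
Legal moves: Ka5, Kb4, Kb3, Ka3.
Count: 4.

4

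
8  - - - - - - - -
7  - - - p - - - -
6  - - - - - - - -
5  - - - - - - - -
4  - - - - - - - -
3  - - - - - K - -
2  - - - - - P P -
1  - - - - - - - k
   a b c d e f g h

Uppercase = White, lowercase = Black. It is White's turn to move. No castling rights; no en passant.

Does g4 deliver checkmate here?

After g4: black king on h1; in check: no.
Black is not in check, so this cannot be checkmate.

no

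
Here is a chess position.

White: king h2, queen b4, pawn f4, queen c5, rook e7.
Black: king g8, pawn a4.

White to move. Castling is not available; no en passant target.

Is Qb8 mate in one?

yes

After Qb8: black king on g8; in check: yes, from the white queen on b8.
King squares — f7: attacked by Re7; g7: attacked by Re7; h7: attacked by Re7; f8: attacked by Qb8; h8: attacked by Qb8.
Black has no legal moves → checkmate.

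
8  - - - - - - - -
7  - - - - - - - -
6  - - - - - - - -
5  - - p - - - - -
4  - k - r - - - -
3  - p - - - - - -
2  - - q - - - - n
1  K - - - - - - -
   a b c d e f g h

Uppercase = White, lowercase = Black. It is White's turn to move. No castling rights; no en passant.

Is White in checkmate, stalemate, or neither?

White to move; white king on a1.
In check: no.
King squares — b1: attacked by Qc2; a2: attacked by Qc2; b2: attacked by Qc2.
Legal moves for White: none.
Not in check and no legal moves → stalemate.

stalemate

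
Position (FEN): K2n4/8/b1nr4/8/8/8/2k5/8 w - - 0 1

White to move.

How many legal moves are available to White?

0

White to move; king on a8.
In check: no.
Legal moves: none.
Count: 0.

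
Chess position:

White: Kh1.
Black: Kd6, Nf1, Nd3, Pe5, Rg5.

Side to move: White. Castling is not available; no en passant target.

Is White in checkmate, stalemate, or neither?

White to move; white king on h1.
In check: no.
King squares — g1: attacked by Rg5; g2: attacked by Rg5; h2: attacked by Nf1.
Legal moves for White: none.
Not in check and no legal moves → stalemate.

stalemate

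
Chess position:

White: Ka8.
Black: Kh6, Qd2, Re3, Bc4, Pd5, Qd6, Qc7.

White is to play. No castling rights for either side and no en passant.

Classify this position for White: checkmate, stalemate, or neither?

White to move; white king on a8.
In check: no.
King squares — a7: attacked by Qc7; b7: attacked by Qc7; b8: attacked by Qc7.
Legal moves for White: none.
Not in check and no legal moves → stalemate.

stalemate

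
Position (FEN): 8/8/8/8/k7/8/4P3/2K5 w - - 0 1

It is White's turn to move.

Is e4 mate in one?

no

After e4: black king on a4; in check: no.
Black is not in check, so this cannot be checkmate.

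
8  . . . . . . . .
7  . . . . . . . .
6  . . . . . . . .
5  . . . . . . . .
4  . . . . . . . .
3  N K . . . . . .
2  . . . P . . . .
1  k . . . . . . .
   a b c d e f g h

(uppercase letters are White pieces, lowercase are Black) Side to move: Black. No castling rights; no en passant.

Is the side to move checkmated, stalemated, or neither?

Black to move; black king on a1.
In check: no.
King squares — b1: attacked by Na3; a2: attacked by Kb3; b2: attacked by Kb3.
Legal moves for Black: none.
Not in check and no legal moves → stalemate.

stalemate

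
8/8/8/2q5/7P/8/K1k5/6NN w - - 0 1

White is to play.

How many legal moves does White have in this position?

White to move; king on a2.
In check: no.
Legal moves: Ka1, Ng3, Nf2, Nh3, Nf3, Ne2, h5.
Count: 7.

7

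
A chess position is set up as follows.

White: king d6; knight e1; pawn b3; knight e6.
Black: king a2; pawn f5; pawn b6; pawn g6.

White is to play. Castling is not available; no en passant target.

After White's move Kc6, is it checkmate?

no

After Kc6: black king on a2; in check: no.
Black is not in check, so this cannot be checkmate.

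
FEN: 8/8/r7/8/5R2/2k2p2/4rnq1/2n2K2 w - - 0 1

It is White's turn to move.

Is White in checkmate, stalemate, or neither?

White to move; white king on f1.
In check: yes, from the black queen on g2.
King squares — e1: attacked by Re2; g1: attacked by Qg2; e2: attacked by Nc1; f2: attacked by Re2; g2: attacked by Pf3.
Legal moves for White: none.
In check with no legal moves → checkmate.

checkmate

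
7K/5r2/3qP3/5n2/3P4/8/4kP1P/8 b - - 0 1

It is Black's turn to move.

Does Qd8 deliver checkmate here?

After Qd8: white king on h8; in check: yes, from the black queen on d8.
King squares — g7: attacked by Nf5; h7: attacked by Rf7; g8: attacked by Qd8.
White has no legal moves → checkmate.

yes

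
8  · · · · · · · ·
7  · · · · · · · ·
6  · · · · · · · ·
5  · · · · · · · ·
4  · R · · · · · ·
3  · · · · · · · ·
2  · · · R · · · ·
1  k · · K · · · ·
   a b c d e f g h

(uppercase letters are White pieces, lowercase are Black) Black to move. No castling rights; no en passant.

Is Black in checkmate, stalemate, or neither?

Black to move; black king on a1.
In check: no.
King squares — b1: attacked by Rb4; a2: attacked by Rd2; b2: attacked by Rd2.
Legal moves for Black: none.
Not in check and no legal moves → stalemate.

stalemate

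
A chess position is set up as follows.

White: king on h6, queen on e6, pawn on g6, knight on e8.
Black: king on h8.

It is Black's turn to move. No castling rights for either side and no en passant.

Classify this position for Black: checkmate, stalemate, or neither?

Black to move; black king on h8.
In check: no.
King squares — g7: attacked by Kh6; h7: attacked by Pg6; g8: attacked by Qe6.
Legal moves for Black: none.
Not in check and no legal moves → stalemate.

stalemate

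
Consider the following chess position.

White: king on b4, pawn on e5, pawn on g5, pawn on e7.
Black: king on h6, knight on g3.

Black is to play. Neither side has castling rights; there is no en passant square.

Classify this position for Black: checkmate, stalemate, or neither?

neither

Black to move; black king on h6.
In check: yes, from the white pawn on g5.
Legal moves for Black: Kh7, Kg7, Kg6, Kh5, Kxg5.
Black is in check but has 5 legal moves → neither.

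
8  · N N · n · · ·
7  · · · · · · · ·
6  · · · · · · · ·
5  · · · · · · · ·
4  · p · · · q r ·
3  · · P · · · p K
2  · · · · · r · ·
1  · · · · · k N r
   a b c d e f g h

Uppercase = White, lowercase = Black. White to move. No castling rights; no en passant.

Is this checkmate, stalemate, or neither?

checkmate

White to move; white king on h3.
In check: yes, from the black rook on h1.
King squares — g2: attacked by Kf1; h2: attacked by Rh1; g3: attacked by Qf4; g4: attacked by Qf4; h4: attacked by Rh1.
Legal moves for White: none.
In check with no legal moves → checkmate.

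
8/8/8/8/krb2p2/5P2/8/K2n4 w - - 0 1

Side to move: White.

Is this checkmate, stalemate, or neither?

stalemate

White to move; white king on a1.
In check: no.
King squares — b1: attacked by Rb4; a2: attacked by Bc4; b2: attacked by Nd1.
Legal moves for White: none.
Not in check and no legal moves → stalemate.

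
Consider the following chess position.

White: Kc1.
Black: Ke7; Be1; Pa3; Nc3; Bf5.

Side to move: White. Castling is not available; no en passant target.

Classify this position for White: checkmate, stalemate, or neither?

stalemate

White to move; white king on c1.
In check: no.
King squares — b1: attacked by Nc3; d1: attacked by Nc3; b2: attacked by Pa3; c2: attacked by Bf5; d2: attacked by Be1.
Legal moves for White: none.
Not in check and no legal moves → stalemate.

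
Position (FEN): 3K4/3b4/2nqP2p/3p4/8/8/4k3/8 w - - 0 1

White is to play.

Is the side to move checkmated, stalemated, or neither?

White to move; white king on d8.
In check: yes, from the black knight on c6.
King squares — c7: attacked by Qd6; d7: attacked by Qd6; e7: attacked by Nc6; c8: attacked by Bd7; e8: attacked by Bd7.
Legal moves for White: none.
In check with no legal moves → checkmate.

checkmate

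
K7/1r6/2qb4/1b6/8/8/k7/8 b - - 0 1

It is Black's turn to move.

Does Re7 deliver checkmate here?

After Re7: white king on a8; in check: yes, from the black queen on c6.
King squares — a7: attacked by Re7; b7: attacked by Qc6; b8: attacked by Bd6.
White has no legal moves → checkmate.

yes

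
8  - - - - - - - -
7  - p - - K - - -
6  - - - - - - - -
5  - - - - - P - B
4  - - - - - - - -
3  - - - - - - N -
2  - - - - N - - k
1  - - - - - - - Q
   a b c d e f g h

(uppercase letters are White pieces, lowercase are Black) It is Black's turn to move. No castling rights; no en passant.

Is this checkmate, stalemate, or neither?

checkmate

Black to move; black king on h2.
In check: yes, from the white queen on h1.
King squares — g1: attacked by Qh1; h1: attacked by Ng3; g2: attacked by Qh1; g3: attacked by Ne2; h3: attacked by Qh1.
Legal moves for Black: none.
In check with no legal moves → checkmate.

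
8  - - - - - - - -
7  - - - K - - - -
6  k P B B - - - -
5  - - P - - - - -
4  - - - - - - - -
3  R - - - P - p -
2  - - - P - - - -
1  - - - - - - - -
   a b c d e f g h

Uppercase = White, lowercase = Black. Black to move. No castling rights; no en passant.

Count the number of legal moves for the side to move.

0

Black to move; king on a6.
In check: yes, from the white rook on a3.
Legal moves: none.
Count: 0.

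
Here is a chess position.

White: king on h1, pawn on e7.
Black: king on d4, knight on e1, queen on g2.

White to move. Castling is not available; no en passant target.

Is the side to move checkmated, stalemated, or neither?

White to move; white king on h1.
In check: yes, from the black queen on g2.
King squares — g1: attacked by Qg2; g2: attacked by Ne1; h2: attacked by Qg2.
Legal moves for White: none.
In check with no legal moves → checkmate.

checkmate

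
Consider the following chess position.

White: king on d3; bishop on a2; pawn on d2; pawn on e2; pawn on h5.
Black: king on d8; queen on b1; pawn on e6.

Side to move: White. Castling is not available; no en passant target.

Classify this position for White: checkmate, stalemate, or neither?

White to move; white king on d3.
In check: yes, from the black queen on b1.
Legal moves for White: Kd4, Kc4, Ke3, Kc3, Bxb1.
White is in check but has 5 legal moves → neither.

neither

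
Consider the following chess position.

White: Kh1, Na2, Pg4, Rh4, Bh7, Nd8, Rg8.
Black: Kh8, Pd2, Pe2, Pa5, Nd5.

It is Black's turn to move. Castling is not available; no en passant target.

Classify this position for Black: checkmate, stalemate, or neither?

checkmate

Black to move; black king on h8.
In check: yes, from the white rook on g8.
King squares — g7: attacked by Rg8; h7: attacked by Rh4; g8: attacked by Bh7.
Legal moves for Black: none.
In check with no legal moves → checkmate.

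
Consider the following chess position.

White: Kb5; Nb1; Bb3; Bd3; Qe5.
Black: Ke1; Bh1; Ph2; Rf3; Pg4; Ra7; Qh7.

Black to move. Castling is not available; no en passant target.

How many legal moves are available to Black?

Black to move; king on e1.
In check: yes, from the white queen on e5.
Legal moves: Kf2, Qe4, Re3.
Count: 3.

3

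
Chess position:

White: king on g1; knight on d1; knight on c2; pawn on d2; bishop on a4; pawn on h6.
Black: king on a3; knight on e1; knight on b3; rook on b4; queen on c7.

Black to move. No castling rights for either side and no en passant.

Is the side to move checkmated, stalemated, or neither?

neither

Black to move; black king on a3.
In check: yes, from the white knight on c2.
King squares — a2: available; b2: attacked by Nd1; b3: own knight; a4: available; b4: own rook.
Legal moves for Black: Kxa4, Ka2, Qxc2, Nxc2.
Black is in check but has 4 legal moves → neither.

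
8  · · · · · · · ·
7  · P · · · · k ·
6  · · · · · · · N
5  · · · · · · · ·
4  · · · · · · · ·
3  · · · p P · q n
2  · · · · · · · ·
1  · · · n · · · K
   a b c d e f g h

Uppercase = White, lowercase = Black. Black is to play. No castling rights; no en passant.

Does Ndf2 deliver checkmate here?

After Ndf2: white king on h1; in check: yes, from the black knight on f2.
King squares — g1: attacked by Qg3; g2: attacked by Qg3; h2: attacked by Qg3.
White has no legal moves → checkmate.

yes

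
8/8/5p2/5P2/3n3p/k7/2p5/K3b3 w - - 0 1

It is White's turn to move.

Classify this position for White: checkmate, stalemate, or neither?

stalemate

White to move; white king on a1.
In check: no.
King squares — b1: attacked by Pc2; a2: attacked by Ka3; b2: attacked by Ka3.
Legal moves for White: none.
Not in check and no legal moves → stalemate.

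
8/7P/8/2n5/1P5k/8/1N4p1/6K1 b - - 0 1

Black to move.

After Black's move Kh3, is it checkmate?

no

After Kh3: white king on g1; in check: no.
White is not in check, so this cannot be checkmate.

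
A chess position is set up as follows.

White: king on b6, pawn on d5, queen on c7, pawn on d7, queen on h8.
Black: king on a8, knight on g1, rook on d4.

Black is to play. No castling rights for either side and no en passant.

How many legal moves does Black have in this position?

Black to move; king on a8.
In check: yes, from the white queen on h8.
Legal moves: none.
Count: 0.

0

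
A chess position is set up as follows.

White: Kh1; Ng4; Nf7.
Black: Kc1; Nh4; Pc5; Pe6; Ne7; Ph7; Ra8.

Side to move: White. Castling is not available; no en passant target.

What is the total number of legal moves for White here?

White to move; king on h1.
In check: no.
Legal moves: Nh8, Nd8, Nfh6, Nd6, Ng5, Nfe5, Ngh6, Nf6, Nge5, Ne3, Nh2, Nf2, Kh2, Kg1.
Count: 14.

14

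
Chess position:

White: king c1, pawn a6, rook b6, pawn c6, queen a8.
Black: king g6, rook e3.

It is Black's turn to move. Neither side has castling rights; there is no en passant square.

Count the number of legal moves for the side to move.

Black to move; king on g6.
In check: no.
Legal moves: Kh7, Kg7, Kf7, Kh6, Kf6, Kh5, Kg5, Kf5, Re8, Re7, Re6, Re5, Re4, Rh3, Rg3, Rf3, Rd3, Rc3+, Rb3, Ra3, Re2, Re1+.
Count: 22.

22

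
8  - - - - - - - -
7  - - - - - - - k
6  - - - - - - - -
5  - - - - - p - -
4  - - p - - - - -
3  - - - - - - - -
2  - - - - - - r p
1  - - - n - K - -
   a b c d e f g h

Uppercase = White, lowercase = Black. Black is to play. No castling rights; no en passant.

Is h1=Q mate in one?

After h1=Q: white king on f1; in check: yes, from the black queen on h1.
King squares — e1: attacked by Qh1; g1: attacked by Qh1; e2: attacked by Rg2; f2: attacked by Nd1; g2: attacked by Qh1.
White has no legal moves → checkmate.

yes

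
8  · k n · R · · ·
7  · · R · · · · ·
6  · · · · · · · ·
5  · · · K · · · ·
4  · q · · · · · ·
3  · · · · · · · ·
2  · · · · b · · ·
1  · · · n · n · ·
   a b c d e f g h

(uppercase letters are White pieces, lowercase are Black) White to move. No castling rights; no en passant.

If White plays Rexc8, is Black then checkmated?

yes

After Rexc8: black king on b8; in check: yes, from the white rook on c8.
King squares — a7: attacked by Rc7; b7: attacked by Rc7; c7: attacked by Rc8; a8: attacked by Rc8; c8: attacked by Rc7.
Black has no legal moves → checkmate.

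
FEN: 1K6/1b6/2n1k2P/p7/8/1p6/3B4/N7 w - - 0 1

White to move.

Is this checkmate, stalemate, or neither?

neither

White to move; white king on b8.
In check: yes, from the black knight on c6.
Legal moves for White: Kc7, Kxb7.
White is in check but has 2 legal moves → neither.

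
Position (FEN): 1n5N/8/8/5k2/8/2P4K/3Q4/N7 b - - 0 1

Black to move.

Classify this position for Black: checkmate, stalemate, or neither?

neither

Black to move; black king on f5.
In check: no.
Legal moves for Black: Nd7, Nc6, Na6, Kf6, Ke6, Ke5, Ke4.
Black has 7 legal moves and is not in check → neither.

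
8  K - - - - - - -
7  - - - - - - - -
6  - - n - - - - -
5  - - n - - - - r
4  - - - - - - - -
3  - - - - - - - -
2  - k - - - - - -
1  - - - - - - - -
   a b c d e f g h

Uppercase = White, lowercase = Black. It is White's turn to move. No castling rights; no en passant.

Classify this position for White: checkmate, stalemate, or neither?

White to move; white king on a8.
In check: no.
King squares — a7: attacked by Nc6; b7: attacked by Nc5; b8: attacked by Nc6.
Legal moves for White: none.
Not in check and no legal moves → stalemate.

stalemate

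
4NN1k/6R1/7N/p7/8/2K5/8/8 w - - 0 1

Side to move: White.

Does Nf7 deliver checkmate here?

After Nf7: black king on h8; in check: yes, from the white knight on f7.
King squares — g7: attacked by Ne8; h7: attacked by Rg7; g8: attacked by Rg7.
Black has no legal moves → checkmate.

yes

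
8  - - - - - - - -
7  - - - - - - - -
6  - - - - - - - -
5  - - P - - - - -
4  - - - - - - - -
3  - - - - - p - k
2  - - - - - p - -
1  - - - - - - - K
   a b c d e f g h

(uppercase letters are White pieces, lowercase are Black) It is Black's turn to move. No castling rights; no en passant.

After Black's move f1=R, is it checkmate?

yes

After f1=R: white king on h1; in check: yes, from the black rook on f1.
King squares — g1: attacked by Rf1; g2: attacked by Pf3; h2: attacked by Kh3.
White has no legal moves → checkmate.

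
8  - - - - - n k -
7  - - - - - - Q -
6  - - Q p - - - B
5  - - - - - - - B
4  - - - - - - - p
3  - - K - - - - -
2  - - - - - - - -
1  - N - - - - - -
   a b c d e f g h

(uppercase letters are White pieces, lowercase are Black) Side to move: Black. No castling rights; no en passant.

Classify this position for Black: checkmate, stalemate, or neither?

Black to move; black king on g8.
In check: yes, from the white queen on g7.
King squares — f7: attacked by Bh5; g7: attacked by Bh6; h7: attacked by Qg7; f8: own knight; h8: attacked by Qg7.
Legal moves for Black: none.
In check with no legal moves → checkmate.

checkmate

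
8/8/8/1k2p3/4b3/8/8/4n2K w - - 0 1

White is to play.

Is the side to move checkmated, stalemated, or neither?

neither

White to move; white king on h1.
In check: yes, from the black bishop on e4.
Legal moves for White: Kh2, Kg1.
White is in check but has 2 legal moves → neither.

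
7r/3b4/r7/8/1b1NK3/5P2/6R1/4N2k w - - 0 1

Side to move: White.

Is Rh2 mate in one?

After Rh2: black king on h1; in check: yes, from the white rook on h2.
Black has 3 legal replies: Kxh2, Kg1, Rxh2.
In check but a legal move exists → not checkmate.

no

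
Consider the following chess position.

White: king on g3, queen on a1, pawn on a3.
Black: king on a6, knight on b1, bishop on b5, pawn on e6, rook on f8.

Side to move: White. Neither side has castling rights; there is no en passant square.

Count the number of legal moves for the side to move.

15

White to move; king on g3.
In check: no.
Legal moves: Kh4, Kg4, Kh3, Kh2, Kg2, Qh8, Qg7, Qf6, Qe5, Qd4, Qc3, Qb2, Qa2, Qxb1, a4.
Count: 15.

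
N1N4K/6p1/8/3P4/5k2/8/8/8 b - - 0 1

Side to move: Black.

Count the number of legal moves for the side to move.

Black to move; king on f4.
In check: no.
Legal moves: Kg5, Kf5, Ke5, Kg4, Ke4, Kg3, Kf3, Ke3, g6, g5.
Count: 10.

10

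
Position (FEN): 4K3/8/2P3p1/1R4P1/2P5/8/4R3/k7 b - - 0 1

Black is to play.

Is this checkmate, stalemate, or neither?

Black to move; black king on a1.
In check: no.
King squares — b1: attacked by Rb5; a2: attacked by Re2; b2: attacked by Re2.
Legal moves for Black: none.
Not in check and no legal moves → stalemate.

stalemate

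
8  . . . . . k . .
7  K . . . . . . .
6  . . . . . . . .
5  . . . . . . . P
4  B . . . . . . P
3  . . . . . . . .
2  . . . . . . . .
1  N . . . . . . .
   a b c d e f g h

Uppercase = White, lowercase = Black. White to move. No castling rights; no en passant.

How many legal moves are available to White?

15

White to move; king on a7.
In check: no.
Legal moves: Kb8, Ka8, Kb7, Kb6, Ka6, Be8, Bd7, Bc6, Bb5, Bb3, Bc2, Bd1, Nb3, Nc2, h6.
Count: 15.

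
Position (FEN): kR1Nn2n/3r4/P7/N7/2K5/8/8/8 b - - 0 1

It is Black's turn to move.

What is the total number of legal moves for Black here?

Black to move; king on a8.
In check: yes, from the white rook on b8.
Legal moves: Kxb8, Ka7.
Count: 2.

2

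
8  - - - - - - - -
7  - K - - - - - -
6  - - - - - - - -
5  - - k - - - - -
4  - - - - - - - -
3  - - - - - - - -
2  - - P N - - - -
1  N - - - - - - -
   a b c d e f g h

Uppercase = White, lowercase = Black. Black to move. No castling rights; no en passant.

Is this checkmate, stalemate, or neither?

neither

Black to move; black king on c5.
In check: no.
Legal moves for Black: Kd6, Kd5, Kb5, Kd4, Kb4.
Black has 5 legal moves and is not in check → neither.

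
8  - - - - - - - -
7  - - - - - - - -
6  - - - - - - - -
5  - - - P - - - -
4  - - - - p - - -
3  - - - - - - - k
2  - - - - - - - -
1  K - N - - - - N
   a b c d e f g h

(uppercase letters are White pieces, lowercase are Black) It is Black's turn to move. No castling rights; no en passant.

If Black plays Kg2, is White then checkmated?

no

After Kg2: white king on a1; in check: no.
White is not in check, so this cannot be checkmate.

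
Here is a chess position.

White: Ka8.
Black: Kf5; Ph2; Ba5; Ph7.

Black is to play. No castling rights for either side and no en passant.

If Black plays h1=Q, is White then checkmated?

no

After h1=Q: white king on a8; in check: yes, from the black queen on h1.
White has 2 legal replies: Kb8, Ka7.
In check but a legal move exists → not checkmate.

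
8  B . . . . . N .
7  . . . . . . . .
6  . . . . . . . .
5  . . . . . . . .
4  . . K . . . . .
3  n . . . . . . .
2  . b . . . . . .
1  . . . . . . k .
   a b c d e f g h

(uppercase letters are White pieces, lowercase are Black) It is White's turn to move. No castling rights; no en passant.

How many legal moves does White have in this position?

White to move; king on c4.
In check: yes, from the black knight on a3.
Legal moves: Kd5, Kc5, Kb4, Kd3, Kb3.
Count: 5.

5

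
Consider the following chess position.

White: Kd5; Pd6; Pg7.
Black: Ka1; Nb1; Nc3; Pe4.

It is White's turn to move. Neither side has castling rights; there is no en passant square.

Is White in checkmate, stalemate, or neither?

neither

White to move; white king on d5.
In check: yes, from the black knight on c3.
Legal moves for White: Ke6, Kc6, Ke5, Kc5, Kd4, Kc4.
White is in check but has 6 legal moves → neither.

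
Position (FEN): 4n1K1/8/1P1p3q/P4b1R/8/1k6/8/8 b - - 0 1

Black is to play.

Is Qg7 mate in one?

yes

After Qg7: white king on g8; in check: yes, from the black queen on g7.
King squares — f7: attacked by Qg7; g7: attacked by Ne8; h7: attacked by Bf5; f8: attacked by Qg7; h8: attacked by Qg7.
White has no legal moves → checkmate.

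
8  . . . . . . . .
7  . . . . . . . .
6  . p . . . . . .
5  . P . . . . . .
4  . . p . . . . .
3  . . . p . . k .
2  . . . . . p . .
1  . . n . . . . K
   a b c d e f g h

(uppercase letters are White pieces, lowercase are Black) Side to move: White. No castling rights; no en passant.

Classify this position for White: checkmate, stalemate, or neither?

stalemate

White to move; white king on h1.
In check: no.
King squares — g1: attacked by Pf2; g2: attacked by Kg3; h2: attacked by Kg3.
Legal moves for White: none.
Not in check and no legal moves → stalemate.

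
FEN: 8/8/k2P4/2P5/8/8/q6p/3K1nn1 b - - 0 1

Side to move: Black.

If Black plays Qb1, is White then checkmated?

yes

After Qb1: white king on d1; in check: yes, from the black queen on b1.
King squares — c1: attacked by Qb1; e1: attacked by Qb1; c2: attacked by Qb1; d2: attacked by Nf1; e2: attacked by Ng1.
White has no legal moves → checkmate.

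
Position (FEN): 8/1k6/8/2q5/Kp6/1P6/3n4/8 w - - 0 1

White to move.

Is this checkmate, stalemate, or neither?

White to move; white king on a4.
In check: no.
King squares — a3: attacked by Pb4; b3: own pawn; b4: attacked by Qc5; a5: attacked by Qc5; b5: attacked by Qc5.
Legal moves for White: none.
Not in check and no legal moves → stalemate.

stalemate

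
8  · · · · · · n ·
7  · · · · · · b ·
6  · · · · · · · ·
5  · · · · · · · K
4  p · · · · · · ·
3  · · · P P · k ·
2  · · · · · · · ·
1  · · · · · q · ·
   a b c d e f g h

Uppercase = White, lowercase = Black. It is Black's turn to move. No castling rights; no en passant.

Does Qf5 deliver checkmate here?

yes

After Qf5: white king on h5; in check: yes, from the black queen on f5.
King squares — g4: attacked by Kg3; h4: attacked by Kg3; g5: attacked by Qf5; g6: attacked by Qf5; h6: attacked by Bg7.
White has no legal moves → checkmate.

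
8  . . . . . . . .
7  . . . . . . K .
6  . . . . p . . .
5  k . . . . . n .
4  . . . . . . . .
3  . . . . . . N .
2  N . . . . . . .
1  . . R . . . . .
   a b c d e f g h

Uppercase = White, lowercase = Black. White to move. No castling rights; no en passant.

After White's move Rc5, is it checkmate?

After Rc5: black king on a5; in check: yes, from the white rook on c5.
Black has 3 legal replies: Kb6, Ka6, Ka4.
In check but a legal move exists → not checkmate.

no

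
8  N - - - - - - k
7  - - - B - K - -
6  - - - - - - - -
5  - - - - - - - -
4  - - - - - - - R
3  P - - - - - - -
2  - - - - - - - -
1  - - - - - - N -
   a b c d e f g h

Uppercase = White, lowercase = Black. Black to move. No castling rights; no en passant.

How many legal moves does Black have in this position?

Black to move; king on h8.
In check: yes, from the white rook on h4.
Legal moves: none.
Count: 0.

0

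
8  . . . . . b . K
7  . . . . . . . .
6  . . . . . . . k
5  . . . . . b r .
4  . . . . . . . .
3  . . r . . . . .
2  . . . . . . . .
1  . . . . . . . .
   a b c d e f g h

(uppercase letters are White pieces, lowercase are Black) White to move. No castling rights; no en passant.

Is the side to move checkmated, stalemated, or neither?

White to move; white king on h8.
In check: no.
King squares — g7: attacked by Rg5; h7: attacked by Bf5; g8: attacked by Rg5.
Legal moves for White: none.
Not in check and no legal moves → stalemate.

stalemate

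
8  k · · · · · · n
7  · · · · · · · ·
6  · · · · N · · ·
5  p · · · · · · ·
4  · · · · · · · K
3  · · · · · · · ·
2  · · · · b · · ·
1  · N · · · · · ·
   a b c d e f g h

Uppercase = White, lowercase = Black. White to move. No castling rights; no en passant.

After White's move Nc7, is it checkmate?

After Nc7: black king on a8; in check: yes, from the white knight on c7.
Black has 3 legal replies: Kb8, Kb7, Ka7.
In check but a legal move exists → not checkmate.

no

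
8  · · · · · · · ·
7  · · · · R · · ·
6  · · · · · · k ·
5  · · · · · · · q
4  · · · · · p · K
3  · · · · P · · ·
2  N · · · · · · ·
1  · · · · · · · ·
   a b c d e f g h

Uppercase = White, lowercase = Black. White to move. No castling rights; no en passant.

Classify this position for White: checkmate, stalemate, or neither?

checkmate

White to move; white king on h4.
In check: yes, from the black queen on h5.
King squares — g3: attacked by Pf4; h3: attacked by Qh5; g4: attacked by Qh5; g5: attacked by Qh5; h5: attacked by Kg6.
Legal moves for White: none.
In check with no legal moves → checkmate.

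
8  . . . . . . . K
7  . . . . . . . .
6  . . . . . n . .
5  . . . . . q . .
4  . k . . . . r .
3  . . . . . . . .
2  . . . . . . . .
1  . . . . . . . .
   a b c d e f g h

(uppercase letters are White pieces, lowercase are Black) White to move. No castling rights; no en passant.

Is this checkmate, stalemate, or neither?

stalemate

White to move; white king on h8.
In check: no.
King squares — g7: attacked by Rg4; h7: attacked by Qf5; g8: attacked by Rg4.
Legal moves for White: none.
Not in check and no legal moves → stalemate.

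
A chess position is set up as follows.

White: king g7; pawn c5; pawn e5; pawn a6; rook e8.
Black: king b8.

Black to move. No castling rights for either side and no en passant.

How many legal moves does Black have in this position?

Black to move; king on b8.
In check: yes, from the white rook on e8.
Legal moves: Kc7, Ka7.
Count: 2.

2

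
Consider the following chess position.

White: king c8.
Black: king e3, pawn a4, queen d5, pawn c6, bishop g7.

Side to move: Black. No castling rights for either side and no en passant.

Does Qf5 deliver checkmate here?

no

After Qf5: white king on c8; in check: yes, from the black queen on f5.
White has 4 legal replies: Kd8, Kb8, Kc7, Kb7.
In check but a legal move exists → not checkmate.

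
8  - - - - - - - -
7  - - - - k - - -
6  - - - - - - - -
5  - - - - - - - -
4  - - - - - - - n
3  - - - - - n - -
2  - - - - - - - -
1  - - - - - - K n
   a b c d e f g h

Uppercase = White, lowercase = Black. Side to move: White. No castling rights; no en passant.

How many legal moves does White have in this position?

White to move; king on g1.
In check: yes, from the black knight on f3.
Legal moves: Kxh1, Kf1.
Count: 2.

2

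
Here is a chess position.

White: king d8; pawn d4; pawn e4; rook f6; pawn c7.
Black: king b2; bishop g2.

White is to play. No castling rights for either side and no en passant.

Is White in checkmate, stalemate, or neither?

neither

White to move; white king on d8.
In check: no.
Legal moves for White include: Ke8, Kc8, Ke7, Kd7, Rf8, Rf7, Rh6, Rg6, Re6, Rd6, Rc6, Rb6+, Ra6, Rf5, Rf4, Rf3, Rf2+, Rf1, ... (list truncated; more exist).
White has legal moves and is not in check → neither.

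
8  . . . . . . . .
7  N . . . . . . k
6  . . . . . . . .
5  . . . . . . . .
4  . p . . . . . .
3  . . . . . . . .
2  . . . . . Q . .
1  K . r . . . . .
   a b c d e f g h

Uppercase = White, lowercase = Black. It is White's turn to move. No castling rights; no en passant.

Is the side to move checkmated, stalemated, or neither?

White to move; white king on a1.
In check: yes, from the black rook on c1.
King squares — b1: attacked by Rc1; a2: available; b2: available.
Legal moves for White: Kb2, Ka2.
White is in check but has 2 legal moves → neither.

neither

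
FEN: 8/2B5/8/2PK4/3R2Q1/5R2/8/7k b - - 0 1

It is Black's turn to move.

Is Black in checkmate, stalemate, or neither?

Black to move; black king on h1.
In check: no.
King squares — g1: attacked by Qg4; g2: attacked by Qg4; h2: attacked by Bc7.
Legal moves for Black: none.
Not in check and no legal moves → stalemate.

stalemate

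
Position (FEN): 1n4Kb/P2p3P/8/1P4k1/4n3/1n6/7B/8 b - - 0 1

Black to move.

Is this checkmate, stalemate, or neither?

Black to move; black king on g5.
In check: no.
Legal moves for Black include: Bg7, Bf6, Be5, Bd4, Bc3, Bb2, Ba1, Nc6, Na6, Kh6, Kg6, Kf6, Kh5, Kf5, Kh4, Kg4, Nf6+, Nd6, ... (list truncated; more exist).
Black has legal moves and is not in check → neither.

neither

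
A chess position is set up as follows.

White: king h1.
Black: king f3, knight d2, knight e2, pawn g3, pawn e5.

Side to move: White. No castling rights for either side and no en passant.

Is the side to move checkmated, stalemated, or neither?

stalemate

White to move; white king on h1.
In check: no.
King squares — g1: attacked by Ne2; g2: attacked by Kf3; h2: attacked by Pg3.
Legal moves for White: none.
Not in check and no legal moves → stalemate.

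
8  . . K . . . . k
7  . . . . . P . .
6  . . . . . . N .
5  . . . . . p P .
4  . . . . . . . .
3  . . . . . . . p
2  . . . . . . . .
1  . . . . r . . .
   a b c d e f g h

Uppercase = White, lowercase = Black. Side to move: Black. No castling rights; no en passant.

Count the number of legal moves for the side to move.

2

Black to move; king on h8.
In check: yes, from the white knight on g6.
Legal moves: Kh7, Kg7.
Count: 2.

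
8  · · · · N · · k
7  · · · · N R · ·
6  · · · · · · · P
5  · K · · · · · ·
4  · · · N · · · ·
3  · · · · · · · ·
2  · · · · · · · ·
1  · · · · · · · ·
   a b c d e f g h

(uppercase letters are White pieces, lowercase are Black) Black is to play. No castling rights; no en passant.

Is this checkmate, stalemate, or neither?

stalemate

Black to move; black king on h8.
In check: no.
King squares — g7: attacked by Ph6; h7: attacked by Rf7; g8: attacked by Ne7.
Legal moves for Black: none.
Not in check and no legal moves → stalemate.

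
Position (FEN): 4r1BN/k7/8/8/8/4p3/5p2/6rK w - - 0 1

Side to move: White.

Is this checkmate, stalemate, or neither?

White to move; white king on h1.
In check: yes, from the black rook on g1.
King squares — g1: attacked by Pf2; g2: attacked by Rg1; h2: available.
Legal moves for White: Kh2.
White is in check but has 1 legal move → neither.

neither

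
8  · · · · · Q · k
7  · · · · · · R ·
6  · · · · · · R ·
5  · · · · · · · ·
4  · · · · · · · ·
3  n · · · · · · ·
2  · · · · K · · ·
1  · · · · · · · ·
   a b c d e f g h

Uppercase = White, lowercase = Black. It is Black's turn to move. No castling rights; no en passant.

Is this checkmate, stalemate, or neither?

checkmate

Black to move; black king on h8.
In check: yes, from the white queen on f8.
King squares — g7: attacked by Rg6; h7: attacked by Rg7; g8: attacked by Rg7.
Legal moves for Black: none.
In check with no legal moves → checkmate.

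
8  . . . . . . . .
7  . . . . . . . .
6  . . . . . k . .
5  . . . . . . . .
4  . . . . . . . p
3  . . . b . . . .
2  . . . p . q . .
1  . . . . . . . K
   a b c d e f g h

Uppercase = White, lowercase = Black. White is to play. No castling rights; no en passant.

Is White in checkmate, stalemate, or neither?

stalemate

White to move; white king on h1.
In check: no.
King squares — g1: attacked by Qf2; g2: attacked by Qf2; h2: attacked by Qf2.
Legal moves for White: none.
Not in check and no legal moves → stalemate.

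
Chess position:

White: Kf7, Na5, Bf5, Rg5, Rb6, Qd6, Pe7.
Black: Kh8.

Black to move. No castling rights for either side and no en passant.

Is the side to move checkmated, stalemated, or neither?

stalemate

Black to move; black king on h8.
In check: no.
King squares — g7: attacked by Rg5; h7: attacked by Bf5; g8: attacked by Rg5.
Legal moves for Black: none.
Not in check and no legal moves → stalemate.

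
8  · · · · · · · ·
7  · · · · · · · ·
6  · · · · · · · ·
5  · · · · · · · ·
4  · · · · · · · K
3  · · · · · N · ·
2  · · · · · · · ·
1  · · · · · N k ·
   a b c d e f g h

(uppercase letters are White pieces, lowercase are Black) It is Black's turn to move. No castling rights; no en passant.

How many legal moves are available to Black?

4

Black to move; king on g1.
In check: yes, from the white knight on f3.
Legal moves: Kg2, Kf2, Kh1, Kxf1.
Count: 4.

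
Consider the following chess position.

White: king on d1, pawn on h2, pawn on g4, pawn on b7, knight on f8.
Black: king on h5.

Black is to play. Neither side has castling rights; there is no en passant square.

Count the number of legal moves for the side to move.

Black to move; king on h5.
In check: yes, from the white pawn on g4.
Legal moves: Kh6, Kg5, Kh4, Kxg4.
Count: 4.

4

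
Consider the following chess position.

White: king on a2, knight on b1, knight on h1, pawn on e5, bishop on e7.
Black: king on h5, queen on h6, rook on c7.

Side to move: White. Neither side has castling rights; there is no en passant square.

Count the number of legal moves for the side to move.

White to move; king on a2.
In check: no.
Legal moves: Bf8, Bd8, Bf6, Bd6, Bg5, Bc5, Bh4, Bb4, Ba3, Kb3, Ka3, Kb2, Ka1, Ng3+, Nf2, Nc3, Na3, Nd2, e6.
Count: 19.

19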